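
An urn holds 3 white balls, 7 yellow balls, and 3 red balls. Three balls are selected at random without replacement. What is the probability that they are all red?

P(all red) = 3/13 × 2/12 × 1/11 = 6/1716 = 1/286.

1/286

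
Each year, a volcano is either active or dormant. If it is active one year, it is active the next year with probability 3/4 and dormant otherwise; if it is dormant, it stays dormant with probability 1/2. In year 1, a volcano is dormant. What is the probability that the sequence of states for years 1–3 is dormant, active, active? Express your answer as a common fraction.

3/8

Year 1 is given. For each transition, use the conditional probability from the current state:
P(active | dormant) = 1/2; P(active | active) = 3/4.
P = 1/2 × 3/4 = 3/8.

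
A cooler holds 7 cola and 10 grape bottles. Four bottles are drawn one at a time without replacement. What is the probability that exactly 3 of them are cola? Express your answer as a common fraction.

One ordering (cola drawn first) has probability 7/17 × 6/16 × 5/15 × 10/14 = 2100/57120 = 5/136.
There are C(4,3) = 4 such orderings, each equally likely, so P = 4 × 5/136 = 5/34.

5/34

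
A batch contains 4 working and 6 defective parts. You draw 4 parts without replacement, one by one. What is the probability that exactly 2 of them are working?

One ordering (working drawn first) has probability 4/10 × 3/9 × 6/8 × 5/7 = 360/5040 = 1/14.
There are C(4,2) = 6 such orderings, each equally likely, so P = 6 × 1/14 = 3/7.

3/7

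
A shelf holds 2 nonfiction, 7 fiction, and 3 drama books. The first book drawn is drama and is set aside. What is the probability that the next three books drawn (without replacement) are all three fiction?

7/33

After the first draw, 7 of the remaining 11 books are fiction.
P = 7/11 × 6/10 × 5/9 = 210/990 = 7/33.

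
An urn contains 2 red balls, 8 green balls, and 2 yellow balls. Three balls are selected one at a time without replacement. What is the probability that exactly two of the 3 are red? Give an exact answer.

1/22

One ordering (red drawn first) has probability 2/12 × 1/11 × 10/10 = 20/1320 = 1/66.
There are C(3,2) = 3 such orderings, each equally likely, so P = 3 × 1/66 = 1/22.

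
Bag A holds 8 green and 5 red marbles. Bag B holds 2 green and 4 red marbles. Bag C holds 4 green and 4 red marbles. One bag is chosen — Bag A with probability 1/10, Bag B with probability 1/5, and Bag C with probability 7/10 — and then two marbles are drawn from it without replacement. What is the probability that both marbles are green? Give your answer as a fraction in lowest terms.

259/1300

From Bag A: P(both green) = (8/13)(7/12) = 14/39.
From Bag B: P(both green) = (2/6)(1/5) = 1/15.
From Bag C: P(both green) = (4/8)(3/7) = 3/14.
Total probability = (1/10)(14/39) + (1/5)(1/15) + (7/10)(3/14) = 259/1300.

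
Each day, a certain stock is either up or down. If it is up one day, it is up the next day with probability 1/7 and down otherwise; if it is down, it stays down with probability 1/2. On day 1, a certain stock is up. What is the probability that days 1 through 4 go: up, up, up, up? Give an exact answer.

Day 1 is given. For each transition, use the conditional probability from the current state:
P(up | up) = 1/7; P(up | up) = 1/7; P(up | up) = 1/7.
P = 1/7 × 1/7 × 1/7 = 1/343.

1/343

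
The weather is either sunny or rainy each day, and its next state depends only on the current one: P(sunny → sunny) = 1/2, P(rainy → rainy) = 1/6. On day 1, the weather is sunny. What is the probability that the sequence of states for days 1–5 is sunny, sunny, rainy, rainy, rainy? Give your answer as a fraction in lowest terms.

1/144

Day 1 is given. For each transition, use the conditional probability from the current state:
P(sunny | sunny) = 1/2; P(rainy | sunny) = 1/2; P(rainy | rainy) = 1/6; P(rainy | rainy) = 1/6.
P = 1/2 × 1/2 × 1/6 × 1/6 = 1/144.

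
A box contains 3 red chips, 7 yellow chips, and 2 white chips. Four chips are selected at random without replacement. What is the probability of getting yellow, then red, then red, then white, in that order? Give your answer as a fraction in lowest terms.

7/990

Each draw changes the counts, so multiply the conditional probabilities along the sequence:
P = 7/12 × 3/11 × 2/10 × 2/9 = 84/11880 = 7/990.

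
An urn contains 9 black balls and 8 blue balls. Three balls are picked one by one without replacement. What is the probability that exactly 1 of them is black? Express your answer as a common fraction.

63/170

One ordering (black drawn first) has probability 9/17 × 8/16 × 7/15 = 504/4080 = 21/170.
There are C(3,1) = 3 such orderings, each equally likely, so P = 3 × 21/170 = 63/170.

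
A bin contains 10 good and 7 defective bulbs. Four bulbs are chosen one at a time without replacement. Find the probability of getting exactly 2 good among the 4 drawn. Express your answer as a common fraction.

27/68

One ordering (good drawn first) has probability 10/17 × 9/16 × 7/15 × 6/14 = 3780/57120 = 9/136.
There are C(4,2) = 6 such orderings, each equally likely, so P = 6 × 9/136 = 27/68.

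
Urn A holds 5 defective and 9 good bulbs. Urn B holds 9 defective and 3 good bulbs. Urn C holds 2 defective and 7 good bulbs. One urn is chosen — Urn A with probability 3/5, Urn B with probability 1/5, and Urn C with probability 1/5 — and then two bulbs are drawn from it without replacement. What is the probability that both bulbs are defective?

From Urn A: P(both defective) = (5/14)(4/13) = 10/91.
From Urn B: P(both defective) = (9/12)(8/11) = 6/11.
From Urn C: P(both defective) = (2/9)(1/8) = 1/36.
Total probability = (3/5)(10/91) + (1/5)(6/11) + (1/5)(1/36) = 32537/180180.

32537/180180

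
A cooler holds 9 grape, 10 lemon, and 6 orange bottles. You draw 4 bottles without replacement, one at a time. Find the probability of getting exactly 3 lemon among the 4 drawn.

36/253

One ordering (lemon drawn first) has probability 10/25 × 9/24 × 8/23 × 15/22 = 10800/303600 = 9/253.
There are C(4,3) = 4 such orderings, each equally likely, so P = 4 × 9/253 = 36/253.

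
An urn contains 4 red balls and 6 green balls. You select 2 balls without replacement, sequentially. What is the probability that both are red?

2/15

P = 4/10 × 3/9 = 12/90 = 2/15.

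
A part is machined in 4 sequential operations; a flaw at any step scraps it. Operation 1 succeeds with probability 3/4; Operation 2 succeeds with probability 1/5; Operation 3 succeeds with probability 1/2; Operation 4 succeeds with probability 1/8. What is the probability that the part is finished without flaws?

The events are sequential, so multiply the conditional probabilities:
P = 3/4 × 1/5 × 1/2 × 1/8 = 3/320.

3/320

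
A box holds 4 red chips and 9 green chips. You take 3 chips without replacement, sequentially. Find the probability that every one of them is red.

P(all red) = 4/13 × 3/12 × 2/11 = 24/1716 = 2/143.

2/143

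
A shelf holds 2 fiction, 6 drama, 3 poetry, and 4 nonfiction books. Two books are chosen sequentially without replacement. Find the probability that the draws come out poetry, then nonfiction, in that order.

Multiply the probability of each draw given the previous ones:
P = 3/15 × 4/14 = 12/210 = 2/35.

2/35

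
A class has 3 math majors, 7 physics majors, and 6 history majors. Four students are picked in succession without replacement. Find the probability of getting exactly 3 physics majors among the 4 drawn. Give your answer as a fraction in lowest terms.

9/52

One ordering (physics majors drawn first) has probability 7/16 × 6/15 × 5/14 × 9/13 = 1890/43680 = 9/208.
There are C(4,3) = 4 such orderings, each equally likely, so P = 4 × 9/208 = 9/52.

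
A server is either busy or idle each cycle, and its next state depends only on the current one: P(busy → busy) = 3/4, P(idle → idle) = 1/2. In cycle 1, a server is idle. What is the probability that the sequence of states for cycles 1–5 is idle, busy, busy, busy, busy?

27/128

Cycle 1 is given. For each transition, use the conditional probability from the current state:
P(busy | idle) = 1/2; P(busy | busy) = 3/4; P(busy | busy) = 3/4; P(busy | busy) = 3/4.
P = 1/2 × 3/4 × 3/4 × 3/4 = 27/128.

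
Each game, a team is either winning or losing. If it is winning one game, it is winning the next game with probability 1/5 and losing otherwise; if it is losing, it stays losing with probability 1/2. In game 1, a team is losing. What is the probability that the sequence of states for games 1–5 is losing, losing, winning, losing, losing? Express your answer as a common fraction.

1/10

Game 1 is given. For each transition, use the conditional probability from the current state:
P(losing | losing) = 1/2; P(winning | losing) = 1/2; P(losing | winning) = 4/5; P(losing | losing) = 1/2.
P = 1/2 × 1/2 × 4/5 × 1/2 = 4/40 = 1/10.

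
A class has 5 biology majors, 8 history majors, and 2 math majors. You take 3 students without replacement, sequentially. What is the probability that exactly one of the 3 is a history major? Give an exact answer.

One ordering (a history major drawn first) has probability 8/15 × 7/14 × 6/13 = 336/2730 = 8/65.
There are C(3,1) = 3 such orderings, each equally likely, so P = 3 × 8/65 = 24/65.

24/65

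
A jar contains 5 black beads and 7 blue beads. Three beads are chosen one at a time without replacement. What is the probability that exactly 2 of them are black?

One ordering (black drawn first) has probability 5/12 × 4/11 × 7/10 = 140/1320 = 7/66.
There are C(3,2) = 3 such orderings, each equally likely, so P = 3 × 7/66 = 7/22.

7/22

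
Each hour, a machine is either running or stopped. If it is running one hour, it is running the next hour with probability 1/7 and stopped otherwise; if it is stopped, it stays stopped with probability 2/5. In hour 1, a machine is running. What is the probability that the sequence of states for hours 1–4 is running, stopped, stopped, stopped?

Hour 1 is given. For each transition, use the conditional probability from the current state:
P(stopped | running) = 6/7; P(stopped | stopped) = 2/5; P(stopped | stopped) = 2/5.
P = 6/7 × 2/5 × 2/5 = 24/175.

24/175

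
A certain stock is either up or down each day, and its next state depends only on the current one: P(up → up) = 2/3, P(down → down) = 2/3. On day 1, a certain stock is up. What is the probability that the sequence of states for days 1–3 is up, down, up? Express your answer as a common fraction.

1/9

Day 1 is given. For each transition, use the conditional probability from the current state:
P(down | up) = 1/3; P(up | down) = 1/3.
P = 1/3 × 1/3 = 1/9.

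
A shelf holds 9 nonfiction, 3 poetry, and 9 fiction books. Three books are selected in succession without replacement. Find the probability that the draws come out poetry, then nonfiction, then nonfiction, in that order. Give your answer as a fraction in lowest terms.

18/665

Chain rule:
P = 3/21 × 9/20 × 8/19 = 216/7980 = 18/665.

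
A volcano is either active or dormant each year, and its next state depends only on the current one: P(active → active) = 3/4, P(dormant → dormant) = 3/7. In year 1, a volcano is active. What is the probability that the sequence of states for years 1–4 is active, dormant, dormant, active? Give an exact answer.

3/49

Year 1 is given. For each transition, use the conditional probability from the current state:
P(dormant | active) = 1/4; P(dormant | dormant) = 3/7; P(active | dormant) = 4/7.
P = 1/4 × 3/7 × 4/7 = 12/196 = 3/49.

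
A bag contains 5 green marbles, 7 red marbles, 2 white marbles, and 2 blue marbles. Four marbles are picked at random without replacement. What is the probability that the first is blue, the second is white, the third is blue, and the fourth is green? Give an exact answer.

1/2184

Chain rule:
P = 2/16 × 2/15 × 1/14 × 5/13 = 20/43680 = 1/2184.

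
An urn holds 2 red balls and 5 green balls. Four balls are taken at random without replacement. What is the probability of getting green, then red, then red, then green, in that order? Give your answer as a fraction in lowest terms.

Chain rule:
P = 5/7 × 2/6 × 1/5 × 4/4 = 40/840 = 1/21.

1/21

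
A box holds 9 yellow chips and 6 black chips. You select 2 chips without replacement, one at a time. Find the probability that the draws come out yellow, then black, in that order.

Each draw changes the counts, so multiply the conditional probabilities along the sequence:
P = 9/15 × 6/14 = 54/210 = 9/35.

9/35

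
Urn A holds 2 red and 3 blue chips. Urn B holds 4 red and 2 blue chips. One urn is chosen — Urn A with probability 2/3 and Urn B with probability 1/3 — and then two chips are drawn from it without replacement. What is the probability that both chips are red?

From Urn A: P(both red) = (2/5)(1/4) = 1/10.
From Urn B: P(both red) = (4/6)(3/5) = 2/5.
Total probability = (2/3)(1/10) + (1/3)(2/5) = 1/5.

1/5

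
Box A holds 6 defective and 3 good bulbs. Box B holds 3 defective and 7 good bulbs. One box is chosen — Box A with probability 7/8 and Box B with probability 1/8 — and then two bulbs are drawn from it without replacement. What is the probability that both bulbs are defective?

From Box A: P(both defective) = (6/9)(5/8) = 5/12.
From Box B: P(both defective) = (3/10)(2/9) = 1/15.
Total probability = (7/8)(5/12) + (1/8)(1/15) = 179/480.

179/480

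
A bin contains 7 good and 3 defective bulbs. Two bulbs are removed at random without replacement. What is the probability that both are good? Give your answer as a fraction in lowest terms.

P = 7/10 × 6/9 = 42/90 = 7/15.

7/15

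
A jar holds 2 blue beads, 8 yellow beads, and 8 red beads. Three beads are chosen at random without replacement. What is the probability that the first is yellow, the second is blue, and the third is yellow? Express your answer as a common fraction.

Each draw changes the counts, so multiply the conditional probabilities along the sequence:
P = 8/18 × 2/17 × 7/16 = 112/4896 = 7/306.

7/306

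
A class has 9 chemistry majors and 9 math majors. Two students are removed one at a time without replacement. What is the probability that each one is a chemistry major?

P = 9/18 × 8/17 = 72/306 = 4/17.

4/17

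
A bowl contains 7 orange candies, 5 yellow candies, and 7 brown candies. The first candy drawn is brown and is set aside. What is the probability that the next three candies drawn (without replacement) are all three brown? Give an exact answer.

After the first draw, 6 of the remaining 18 candies are brown.
P = 6/18 × 5/17 × 4/16 = 120/4896 = 5/204.

5/204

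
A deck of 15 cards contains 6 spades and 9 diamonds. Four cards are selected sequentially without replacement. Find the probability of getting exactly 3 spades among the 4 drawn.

One ordering (spades drawn first) has probability 6/15 × 5/14 × 4/13 × 9/12 = 1080/32760 = 3/91.
There are C(4,3) = 4 such orderings, each equally likely, so P = 4 × 3/91 = 12/91.

12/91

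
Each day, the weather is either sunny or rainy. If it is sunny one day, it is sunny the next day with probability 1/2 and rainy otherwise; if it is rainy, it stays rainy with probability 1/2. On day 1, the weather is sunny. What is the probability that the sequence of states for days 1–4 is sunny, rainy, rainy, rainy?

1/8

Day 1 is given. For each transition, use the conditional probability from the current state:
P(rainy | sunny) = 1/2; P(rainy | rainy) = 1/2; P(rainy | rainy) = 1/2.
P = 1/2 × 1/2 × 1/2 = 1/8.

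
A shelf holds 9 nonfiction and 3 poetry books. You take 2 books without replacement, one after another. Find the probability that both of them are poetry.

P = 3/12 × 2/11 = 6/132 = 1/22.

1/22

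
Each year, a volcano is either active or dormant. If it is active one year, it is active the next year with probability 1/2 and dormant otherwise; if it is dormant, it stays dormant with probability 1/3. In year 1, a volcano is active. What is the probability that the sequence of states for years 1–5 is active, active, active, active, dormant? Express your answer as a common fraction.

1/16

Year 1 is given. For each transition, use the conditional probability from the current state:
P(active | active) = 1/2; P(active | active) = 1/2; P(active | active) = 1/2; P(dormant | active) = 1/2.
P = 1/2 × 1/2 × 1/2 × 1/2 = 1/16.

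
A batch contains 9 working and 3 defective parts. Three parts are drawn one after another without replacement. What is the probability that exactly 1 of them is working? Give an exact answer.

27/220

One ordering (working drawn first) has probability 9/12 × 3/11 × 2/10 = 54/1320 = 9/220.
There are C(3,1) = 3 such orderings, each equally likely, so P = 3 × 9/220 = 27/220.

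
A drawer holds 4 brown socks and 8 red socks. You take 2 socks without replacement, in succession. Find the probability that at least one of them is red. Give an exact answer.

10/11

P(no red) = 4/12 × 3/11 = 12/132 = 1/11.
P(at least one) = 1 − 1/11 = 10/11.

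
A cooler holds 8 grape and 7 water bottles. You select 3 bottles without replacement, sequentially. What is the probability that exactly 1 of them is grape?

24/65

One ordering (grape drawn first) has probability 8/15 × 7/14 × 6/13 = 336/2730 = 8/65.
There are C(3,1) = 3 such orderings, each equally likely, so P = 3 × 8/65 = 24/65.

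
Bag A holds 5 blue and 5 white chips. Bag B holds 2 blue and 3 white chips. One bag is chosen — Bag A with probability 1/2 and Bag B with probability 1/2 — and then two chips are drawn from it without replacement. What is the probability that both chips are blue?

From Bag A: P(both blue) = (5/10)(4/9) = 2/9.
From Bag B: P(both blue) = (2/5)(1/4) = 1/10.
Total probability = (1/2)(2/9) + (1/2)(1/10) = 29/180.

29/180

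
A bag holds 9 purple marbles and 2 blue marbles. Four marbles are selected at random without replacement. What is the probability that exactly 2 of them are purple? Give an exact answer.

One ordering (purple drawn first) has probability 9/11 × 8/10 × 2/9 × 1/8 = 144/7920 = 1/55.
There are C(4,2) = 6 such orderings, each equally likely, so P = 6 × 1/55 = 6/55.

6/55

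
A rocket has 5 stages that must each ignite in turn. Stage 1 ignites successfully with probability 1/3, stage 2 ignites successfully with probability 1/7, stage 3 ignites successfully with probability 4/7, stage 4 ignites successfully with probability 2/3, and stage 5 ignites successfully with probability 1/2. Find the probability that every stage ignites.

4/441

Multiplying along the chain,
P = 1/3 × 1/7 × 4/7 × 2/3 × 1/2 = 8/882 = 4/441.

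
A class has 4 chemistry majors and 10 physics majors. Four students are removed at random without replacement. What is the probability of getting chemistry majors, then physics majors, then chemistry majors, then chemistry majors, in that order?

Chain rule:
P = 4/14 × 10/13 × 3/12 × 2/11 = 240/24024 = 10/1001.

10/1001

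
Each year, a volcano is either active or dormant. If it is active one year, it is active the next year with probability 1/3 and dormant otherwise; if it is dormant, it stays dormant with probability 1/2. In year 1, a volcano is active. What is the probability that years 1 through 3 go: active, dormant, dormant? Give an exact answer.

Year 1 is given. For each transition, use the conditional probability from the current state:
P(dormant | active) = 2/3; P(dormant | dormant) = 1/2.
P = 2/3 × 1/2 = 2/6 = 1/3.

1/3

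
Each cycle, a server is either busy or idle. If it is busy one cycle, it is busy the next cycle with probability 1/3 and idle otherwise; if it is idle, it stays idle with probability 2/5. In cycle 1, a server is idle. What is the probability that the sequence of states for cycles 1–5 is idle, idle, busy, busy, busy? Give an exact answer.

Cycle 1 is given. For each transition, use the conditional probability from the current state:
P(idle | idle) = 2/5; P(busy | idle) = 3/5; P(busy | busy) = 1/3; P(busy | busy) = 1/3.
P = 2/5 × 3/5 × 1/3 × 1/3 = 6/225 = 2/75.

2/75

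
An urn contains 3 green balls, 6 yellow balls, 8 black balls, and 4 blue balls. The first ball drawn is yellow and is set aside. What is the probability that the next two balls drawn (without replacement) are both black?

14/95

After the first draw, 8 of the remaining 20 balls are black.
P = 8/20 × 7/19 = 56/380 = 14/95.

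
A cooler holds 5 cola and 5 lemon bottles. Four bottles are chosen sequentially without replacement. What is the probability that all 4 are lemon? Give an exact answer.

1/42

P(every draw is lemon) = 5/10 × 4/9 × 3/8 × 2/7 = 120/5040 = 1/42.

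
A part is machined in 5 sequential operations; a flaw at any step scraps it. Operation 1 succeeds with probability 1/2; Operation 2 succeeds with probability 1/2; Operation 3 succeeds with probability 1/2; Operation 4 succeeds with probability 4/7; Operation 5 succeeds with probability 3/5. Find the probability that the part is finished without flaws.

Multiplying along the chain,
P = 1/2 × 1/2 × 1/2 × 4/7 × 3/5 = 12/280 = 3/70.

3/70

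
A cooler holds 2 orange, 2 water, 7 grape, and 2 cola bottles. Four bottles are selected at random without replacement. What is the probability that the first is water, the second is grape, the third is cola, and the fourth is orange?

Multiply the probability of each draw given the previous ones:
P = 2/13 × 7/12 × 2/11 × 2/10 = 56/17160 = 7/2145.

7/2145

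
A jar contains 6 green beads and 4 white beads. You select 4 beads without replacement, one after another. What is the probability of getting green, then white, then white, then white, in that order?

1/35

Each draw changes the counts, so multiply the conditional probabilities along the sequence:
P = 6/10 × 4/9 × 3/8 × 2/7 = 144/5040 = 1/35.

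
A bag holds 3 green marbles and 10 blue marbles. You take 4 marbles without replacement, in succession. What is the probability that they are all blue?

P(every draw is blue) = 10/13 × 9/12 × 8/11 × 7/10 = 5040/17160 = 42/143.

42/143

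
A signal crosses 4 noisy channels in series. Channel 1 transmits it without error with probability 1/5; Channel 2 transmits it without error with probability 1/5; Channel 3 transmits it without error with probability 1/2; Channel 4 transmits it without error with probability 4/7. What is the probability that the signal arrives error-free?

2/175

The events are sequential, so multiply the conditional probabilities:
P = 1/5 × 1/5 × 1/2 × 4/7 = 4/350 = 2/175.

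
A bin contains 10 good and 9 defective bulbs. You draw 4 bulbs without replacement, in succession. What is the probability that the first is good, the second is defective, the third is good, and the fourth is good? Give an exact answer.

Multiply the probability of each draw given the previous ones:
P = 10/19 × 9/18 × 9/17 × 8/16 = 6480/93024 = 45/646.

45/646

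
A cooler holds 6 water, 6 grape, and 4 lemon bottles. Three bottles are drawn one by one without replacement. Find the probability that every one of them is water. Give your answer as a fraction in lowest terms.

1/28

P = 6/16 × 5/15 × 4/14 = 120/3360 = 1/28.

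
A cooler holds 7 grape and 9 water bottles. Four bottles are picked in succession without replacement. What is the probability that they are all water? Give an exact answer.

9/130

P(all water) = 9/16 × 8/15 × 7/14 × 6/13 = 3024/43680 = 9/130.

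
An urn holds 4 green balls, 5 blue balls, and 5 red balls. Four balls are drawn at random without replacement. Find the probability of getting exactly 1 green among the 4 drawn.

480/1001

One ordering (green drawn first) has probability 4/14 × 10/13 × 9/12 × 8/11 = 2880/24024 = 120/1001.
There are C(4,1) = 4 such orderings, each equally likely, so P = 4 × 120/1001 = 480/1001.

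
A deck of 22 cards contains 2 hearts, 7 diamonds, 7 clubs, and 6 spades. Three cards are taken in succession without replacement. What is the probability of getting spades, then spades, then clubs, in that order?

1/44

Chain rule:
P = 6/22 × 5/21 × 7/20 = 210/9240 = 1/44.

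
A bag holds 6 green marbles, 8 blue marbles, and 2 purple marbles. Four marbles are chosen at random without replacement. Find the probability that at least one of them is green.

P(no green) = 10/16 × 9/15 × 8/14 × 7/13 = 5040/43680 = 3/26.
P(at least one) = 1 − 3/26 = 23/26.

23/26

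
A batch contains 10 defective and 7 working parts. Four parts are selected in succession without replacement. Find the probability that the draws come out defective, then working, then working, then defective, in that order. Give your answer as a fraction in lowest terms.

9/136

Multiply the probability of each draw given the previous ones:
P = 10/17 × 7/16 × 6/15 × 9/14 = 3780/57120 = 9/136.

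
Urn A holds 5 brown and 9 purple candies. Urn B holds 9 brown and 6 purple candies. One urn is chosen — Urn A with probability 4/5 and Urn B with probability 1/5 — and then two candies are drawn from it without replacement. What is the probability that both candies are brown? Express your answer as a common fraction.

356/2275

From Urn A: P(both brown) = (5/14)(4/13) = 10/91.
From Urn B: P(both brown) = (9/15)(8/14) = 12/35.
Total probability = (4/5)(10/91) + (1/5)(12/35) = 356/2275.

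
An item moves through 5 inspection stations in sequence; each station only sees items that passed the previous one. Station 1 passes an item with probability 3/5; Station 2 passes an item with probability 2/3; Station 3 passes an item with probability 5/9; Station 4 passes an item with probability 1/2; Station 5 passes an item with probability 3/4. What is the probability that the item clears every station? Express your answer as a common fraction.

1/12

The events are sequential, so multiply the conditional probabilities:
P = 3/5 × 2/3 × 5/9 × 1/2 × 3/4 = 90/1080 = 1/12.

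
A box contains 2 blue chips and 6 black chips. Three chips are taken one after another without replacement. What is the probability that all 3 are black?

5/14

P = 6/8 × 5/7 × 4/6 = 120/336 = 5/14.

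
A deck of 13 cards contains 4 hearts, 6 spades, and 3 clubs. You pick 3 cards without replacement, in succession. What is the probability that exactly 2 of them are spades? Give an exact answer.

105/286

One ordering (spades drawn first) has probability 6/13 × 5/12 × 7/11 = 210/1716 = 35/286.
There are C(3,2) = 3 such orderings, each equally likely, so P = 3 × 35/286 = 105/286.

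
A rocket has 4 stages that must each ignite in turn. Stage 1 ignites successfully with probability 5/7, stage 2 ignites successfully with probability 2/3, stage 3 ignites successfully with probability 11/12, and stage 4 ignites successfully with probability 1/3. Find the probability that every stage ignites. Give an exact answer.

Multiplying along the chain,
P = 5/7 × 2/3 × 11/12 × 1/3 = 110/756 = 55/378.

55/378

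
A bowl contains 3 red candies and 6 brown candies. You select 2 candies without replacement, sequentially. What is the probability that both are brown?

P(every draw is brown) = 6/9 × 5/8 = 30/72 = 5/12.

5/12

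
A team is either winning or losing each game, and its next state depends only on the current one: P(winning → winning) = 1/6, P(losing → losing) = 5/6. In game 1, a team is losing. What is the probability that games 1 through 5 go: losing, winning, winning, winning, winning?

1/1296

Game 1 is given. For each transition, use the conditional probability from the current state:
P(winning | losing) = 1/6; P(winning | winning) = 1/6; P(winning | winning) = 1/6; P(winning | winning) = 1/6.
P = 1/6 × 1/6 × 1/6 × 1/6 = 1/1296.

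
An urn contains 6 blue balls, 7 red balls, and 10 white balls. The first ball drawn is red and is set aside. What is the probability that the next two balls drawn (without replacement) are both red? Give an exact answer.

5/77

After the first draw, 6 of the remaining 22 balls are red.
P = 6/22 × 5/21 = 30/462 = 5/77.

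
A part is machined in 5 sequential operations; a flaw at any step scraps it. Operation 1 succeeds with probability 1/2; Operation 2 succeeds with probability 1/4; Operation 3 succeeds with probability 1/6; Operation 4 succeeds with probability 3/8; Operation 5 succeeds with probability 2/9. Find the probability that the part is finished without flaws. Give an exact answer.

1/576

Multiplying along the chain,
P = 1/2 × 1/4 × 1/6 × 3/8 × 2/9 = 6/3456 = 1/576.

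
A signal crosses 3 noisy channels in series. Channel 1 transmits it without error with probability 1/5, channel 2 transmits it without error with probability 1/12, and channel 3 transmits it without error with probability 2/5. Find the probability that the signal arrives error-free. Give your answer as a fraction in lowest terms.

1/150

The events are sequential, so multiply the conditional probabilities:
P = 1/5 × 1/12 × 2/5 = 2/300 = 1/150.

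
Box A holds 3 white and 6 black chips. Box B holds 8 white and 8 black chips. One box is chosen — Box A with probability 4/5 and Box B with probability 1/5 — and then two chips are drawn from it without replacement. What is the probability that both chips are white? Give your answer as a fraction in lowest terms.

From Box A: P(both white) = (3/9)(2/8) = 1/12.
From Box B: P(both white) = (8/16)(7/15) = 7/30.
Total probability = (4/5)(1/12) + (1/5)(7/30) = 17/150.

17/150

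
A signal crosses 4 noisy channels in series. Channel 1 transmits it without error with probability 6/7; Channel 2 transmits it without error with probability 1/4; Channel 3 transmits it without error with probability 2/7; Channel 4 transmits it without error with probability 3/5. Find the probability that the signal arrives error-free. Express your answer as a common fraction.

9/245

Each stage is reached only if all earlier stages succeed, so
P = 6/7 × 1/4 × 2/7 × 3/5 = 36/980 = 9/245.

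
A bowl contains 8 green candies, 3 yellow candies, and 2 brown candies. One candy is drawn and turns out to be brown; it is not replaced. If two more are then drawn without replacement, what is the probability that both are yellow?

1/22

With the first candy removed, 3 yellow remain out of 12.
P = 3/12 × 2/11 = 6/132 = 1/22.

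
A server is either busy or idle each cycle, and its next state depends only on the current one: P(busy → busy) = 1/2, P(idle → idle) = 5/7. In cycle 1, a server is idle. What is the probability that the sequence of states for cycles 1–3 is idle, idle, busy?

10/49

Cycle 1 is given. For each transition, use the conditional probability from the current state:
P(idle | idle) = 5/7; P(busy | idle) = 2/7.
P = 5/7 × 2/7 = 10/49.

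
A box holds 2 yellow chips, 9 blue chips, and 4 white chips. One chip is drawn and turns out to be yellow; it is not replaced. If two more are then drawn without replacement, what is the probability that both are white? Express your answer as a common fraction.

With the first chip removed, 4 white remain out of 14.
P = 4/14 × 3/13 = 12/182 = 6/91.

6/91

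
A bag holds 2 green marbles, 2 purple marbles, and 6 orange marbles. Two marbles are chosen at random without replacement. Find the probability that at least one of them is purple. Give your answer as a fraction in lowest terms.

17/45

P(no purple) = 8/10 × 7/9 = 56/90 = 28/45.
P(at least one) = 1 − 28/45 = 17/45.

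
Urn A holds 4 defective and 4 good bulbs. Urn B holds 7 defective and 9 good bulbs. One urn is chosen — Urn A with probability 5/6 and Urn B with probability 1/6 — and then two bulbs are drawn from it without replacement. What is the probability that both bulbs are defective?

From Urn A: P(both defective) = (4/8)(3/7) = 3/14.
From Urn B: P(both defective) = (7/16)(6/15) = 7/40.
Total probability = (5/6)(3/14) + (1/6)(7/40) = 349/1680.

349/1680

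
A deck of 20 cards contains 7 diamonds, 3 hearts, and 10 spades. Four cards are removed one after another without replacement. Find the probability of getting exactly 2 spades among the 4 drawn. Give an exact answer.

135/323

One ordering (spades drawn first) has probability 10/20 × 9/19 × 10/18 × 9/17 = 8100/116280 = 45/646.
There are C(4,2) = 6 such orderings, each equally likely, so P = 6 × 45/646 = 135/323.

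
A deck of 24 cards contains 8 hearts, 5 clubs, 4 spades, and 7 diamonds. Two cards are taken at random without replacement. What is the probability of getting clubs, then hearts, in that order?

5/69

Multiply the probability of each draw given the previous ones:
P = 5/24 × 8/23 = 40/552 = 5/69.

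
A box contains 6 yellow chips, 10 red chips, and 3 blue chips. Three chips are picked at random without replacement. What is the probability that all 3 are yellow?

P(all yellow) = 6/19 × 5/18 × 4/17 = 120/5814 = 20/969.

20/969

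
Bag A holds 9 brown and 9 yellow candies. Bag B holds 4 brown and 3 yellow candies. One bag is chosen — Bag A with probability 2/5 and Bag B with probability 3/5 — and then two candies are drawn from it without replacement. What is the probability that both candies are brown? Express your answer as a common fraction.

158/595

From Bag A: P(both brown) = (9/18)(8/17) = 4/17.
From Bag B: P(both brown) = (4/7)(3/6) = 2/7.
Total probability = (2/5)(4/17) + (3/5)(2/7) = 158/595.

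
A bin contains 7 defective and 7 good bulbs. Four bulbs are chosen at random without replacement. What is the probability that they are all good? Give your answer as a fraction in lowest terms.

5/143

P = 7/14 × 6/13 × 5/12 × 4/11 = 840/24024 = 5/143.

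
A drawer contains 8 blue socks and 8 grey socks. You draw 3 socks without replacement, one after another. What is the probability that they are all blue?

1/10

P(all blue) = 8/16 × 7/15 × 6/14 = 336/3360 = 1/10.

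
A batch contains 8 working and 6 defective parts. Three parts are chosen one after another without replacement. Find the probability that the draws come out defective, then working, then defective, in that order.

Chain rule:
P = 6/14 × 8/13 × 5/12 = 240/2184 = 10/91.

10/91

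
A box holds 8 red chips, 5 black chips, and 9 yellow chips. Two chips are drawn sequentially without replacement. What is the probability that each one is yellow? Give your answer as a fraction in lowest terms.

P(all yellow) = 9/22 × 8/21 = 72/462 = 12/77.

12/77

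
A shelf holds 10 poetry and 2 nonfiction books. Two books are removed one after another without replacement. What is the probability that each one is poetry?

P = 10/12 × 9/11 = 90/132 = 15/22.

15/22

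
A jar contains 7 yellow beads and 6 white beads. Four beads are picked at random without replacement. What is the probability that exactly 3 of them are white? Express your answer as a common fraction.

One ordering (white drawn first) has probability 6/13 × 5/12 × 4/11 × 7/10 = 840/17160 = 7/143.
There are C(4,3) = 4 such orderings, each equally likely, so P = 4 × 7/143 = 28/143.

28/143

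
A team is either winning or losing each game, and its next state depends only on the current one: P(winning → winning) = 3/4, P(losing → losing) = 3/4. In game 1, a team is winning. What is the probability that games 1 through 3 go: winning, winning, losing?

Game 1 is given. For each transition, use the conditional probability from the current state:
P(winning | winning) = 3/4; P(losing | winning) = 1/4.
P = 3/4 × 1/4 = 3/16.

3/16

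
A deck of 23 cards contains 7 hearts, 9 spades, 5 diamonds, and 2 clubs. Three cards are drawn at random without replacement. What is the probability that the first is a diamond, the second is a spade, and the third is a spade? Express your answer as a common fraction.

Each draw changes the counts, so multiply the conditional probabilities along the sequence:
P = 5/23 × 9/22 × 8/21 = 360/10626 = 60/1771.

60/1771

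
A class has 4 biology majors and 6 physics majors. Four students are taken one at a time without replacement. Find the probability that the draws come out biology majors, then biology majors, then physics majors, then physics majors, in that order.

1/14

Each draw changes the counts, so multiply the conditional probabilities along the sequence:
P = 4/10 × 3/9 × 6/8 × 5/7 = 360/5040 = 1/14.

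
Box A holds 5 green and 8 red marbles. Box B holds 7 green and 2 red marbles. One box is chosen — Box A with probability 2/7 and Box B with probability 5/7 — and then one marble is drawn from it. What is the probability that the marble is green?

From Box A: P(green) = 5/13.
From Box B: P(green) = 7/9.
Total probability = (2/7)(5/13) + (5/7)(7/9) = 545/819.

545/819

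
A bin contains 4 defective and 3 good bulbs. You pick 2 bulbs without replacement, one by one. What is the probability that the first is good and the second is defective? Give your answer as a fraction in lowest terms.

2/7

Multiply the probability of each draw given the previous ones:
P = 3/7 × 4/6 = 12/42 = 2/7.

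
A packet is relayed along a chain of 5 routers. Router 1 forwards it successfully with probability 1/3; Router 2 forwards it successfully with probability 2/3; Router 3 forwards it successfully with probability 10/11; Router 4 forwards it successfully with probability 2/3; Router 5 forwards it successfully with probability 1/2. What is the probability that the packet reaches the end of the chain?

Multiplying along the chain,
P = 1/3 × 2/3 × 10/11 × 2/3 × 1/2 = 40/594 = 20/297.

20/297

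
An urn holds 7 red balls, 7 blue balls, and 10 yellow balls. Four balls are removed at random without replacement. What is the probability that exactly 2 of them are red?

68/253

One ordering (red drawn first) has probability 7/24 × 6/23 × 17/22 × 16/21 = 11424/255024 = 34/759.
There are C(4,2) = 6 such orderings, each equally likely, so P = 6 × 34/759 = 68/253.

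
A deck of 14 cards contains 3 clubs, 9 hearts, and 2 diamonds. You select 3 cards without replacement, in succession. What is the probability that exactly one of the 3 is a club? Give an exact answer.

One ordering (a club drawn first) has probability 3/14 × 11/13 × 10/12 = 330/2184 = 55/364.
There are C(3,1) = 3 such orderings, each equally likely, so P = 3 × 55/364 = 165/364.

165/364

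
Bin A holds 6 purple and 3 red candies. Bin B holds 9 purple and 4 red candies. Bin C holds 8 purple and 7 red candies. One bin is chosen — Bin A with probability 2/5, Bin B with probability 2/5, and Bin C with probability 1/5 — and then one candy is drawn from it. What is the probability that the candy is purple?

634/975

From Bin A: P(purple) = 6/9.
From Bin B: P(purple) = 9/13.
From Bin C: P(purple) = 8/15.
Total probability = (2/5)(6/9) + (2/5)(9/13) + (1/5)(8/15) = 634/975.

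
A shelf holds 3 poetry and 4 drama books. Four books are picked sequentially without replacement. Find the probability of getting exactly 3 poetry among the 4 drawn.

4/35

One ordering (poetry drawn first) has probability 3/7 × 2/6 × 1/5 × 4/4 = 24/840 = 1/35.
There are C(4,3) = 4 such orderings, each equally likely, so P = 4 × 1/35 = 4/35.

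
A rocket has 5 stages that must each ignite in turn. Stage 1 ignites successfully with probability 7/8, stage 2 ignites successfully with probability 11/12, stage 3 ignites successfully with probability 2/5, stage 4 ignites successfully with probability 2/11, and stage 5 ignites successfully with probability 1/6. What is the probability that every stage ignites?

Multiplying along the chain,
P = 7/8 × 11/12 × 2/5 × 2/11 × 1/6 = 308/31680 = 7/720.

7/720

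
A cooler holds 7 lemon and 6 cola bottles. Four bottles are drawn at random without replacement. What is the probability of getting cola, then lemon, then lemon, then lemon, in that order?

21/286

Chain rule:
P = 6/13 × 7/12 × 6/11 × 5/10 = 1260/17160 = 21/286.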